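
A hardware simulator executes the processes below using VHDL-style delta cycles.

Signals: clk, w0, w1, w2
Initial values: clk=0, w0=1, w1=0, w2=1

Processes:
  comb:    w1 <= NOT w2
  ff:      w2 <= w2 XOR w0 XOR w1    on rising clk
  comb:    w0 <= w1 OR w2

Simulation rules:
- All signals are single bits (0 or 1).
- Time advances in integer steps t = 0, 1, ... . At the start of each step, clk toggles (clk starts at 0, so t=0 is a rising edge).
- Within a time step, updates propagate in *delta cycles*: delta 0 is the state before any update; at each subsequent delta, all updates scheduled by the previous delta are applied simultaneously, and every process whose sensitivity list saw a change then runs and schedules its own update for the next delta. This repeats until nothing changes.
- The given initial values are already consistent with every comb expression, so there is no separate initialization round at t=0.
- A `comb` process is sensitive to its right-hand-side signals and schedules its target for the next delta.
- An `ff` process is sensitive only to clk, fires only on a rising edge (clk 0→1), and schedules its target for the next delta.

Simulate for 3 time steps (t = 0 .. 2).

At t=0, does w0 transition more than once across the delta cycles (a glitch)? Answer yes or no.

t0.Δ0 w0=1 w1=0 clk=0 w2=1
t0.Δ1 w0=1 w1=0 clk=1 w2=1
t0.Δ2 w0=1 w1=0 clk=1 w2=0
t0.Δ3 w0=0 w1=1 clk=1 w2=0
t0.Δ4 w0=1 w1=1 clk=1 w2=0
t1.Δ0 w0=1 w1=1 clk=1 w2=0
t1.Δ1 w0=1 w1=1 clk=0 w2=0
t2.Δ0 w0=1 w1=1 clk=0 w2=0
t2.Δ1 w0=1 w1=1 clk=1 w2=0

yes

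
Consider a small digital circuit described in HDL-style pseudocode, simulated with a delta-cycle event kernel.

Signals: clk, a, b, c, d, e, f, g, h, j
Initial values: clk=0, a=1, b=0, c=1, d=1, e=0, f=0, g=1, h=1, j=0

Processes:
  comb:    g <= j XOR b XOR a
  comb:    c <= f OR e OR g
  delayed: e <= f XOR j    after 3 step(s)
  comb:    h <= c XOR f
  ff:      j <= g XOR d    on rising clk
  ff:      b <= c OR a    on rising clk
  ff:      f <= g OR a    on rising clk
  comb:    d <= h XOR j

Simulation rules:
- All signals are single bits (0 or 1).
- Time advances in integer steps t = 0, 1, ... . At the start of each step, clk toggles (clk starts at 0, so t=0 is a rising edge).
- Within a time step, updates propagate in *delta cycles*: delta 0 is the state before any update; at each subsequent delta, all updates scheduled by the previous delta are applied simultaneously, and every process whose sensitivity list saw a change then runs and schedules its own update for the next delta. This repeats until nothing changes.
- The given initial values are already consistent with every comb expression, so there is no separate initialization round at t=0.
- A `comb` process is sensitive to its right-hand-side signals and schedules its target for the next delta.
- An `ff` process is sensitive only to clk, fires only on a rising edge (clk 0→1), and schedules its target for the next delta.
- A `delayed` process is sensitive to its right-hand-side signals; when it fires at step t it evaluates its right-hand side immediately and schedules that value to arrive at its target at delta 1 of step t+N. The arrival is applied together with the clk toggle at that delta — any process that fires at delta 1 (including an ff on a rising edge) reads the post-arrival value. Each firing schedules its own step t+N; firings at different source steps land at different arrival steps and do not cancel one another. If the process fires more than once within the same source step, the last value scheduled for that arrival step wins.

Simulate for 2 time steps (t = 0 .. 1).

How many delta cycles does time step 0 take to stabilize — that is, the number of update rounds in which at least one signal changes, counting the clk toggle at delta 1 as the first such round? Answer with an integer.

t=0 Δ0: a=1 b=0 h=1 g=1 e=0 c=1 j=0 f=0 d=1 clk=0
  Δ1: clk:0→1
  Δ2: b:0→1, f:0→1
  Δ3: h:1→0, g:1→0
  Δ4: d:1→0
  (4Δ to stable)
t=1 Δ0: a=1 b=1 h=0 g=0 e=0 c=1 j=0 f=1 d=0 clk=1
  Δ1: clk:1→0
  (1Δ to stable)

4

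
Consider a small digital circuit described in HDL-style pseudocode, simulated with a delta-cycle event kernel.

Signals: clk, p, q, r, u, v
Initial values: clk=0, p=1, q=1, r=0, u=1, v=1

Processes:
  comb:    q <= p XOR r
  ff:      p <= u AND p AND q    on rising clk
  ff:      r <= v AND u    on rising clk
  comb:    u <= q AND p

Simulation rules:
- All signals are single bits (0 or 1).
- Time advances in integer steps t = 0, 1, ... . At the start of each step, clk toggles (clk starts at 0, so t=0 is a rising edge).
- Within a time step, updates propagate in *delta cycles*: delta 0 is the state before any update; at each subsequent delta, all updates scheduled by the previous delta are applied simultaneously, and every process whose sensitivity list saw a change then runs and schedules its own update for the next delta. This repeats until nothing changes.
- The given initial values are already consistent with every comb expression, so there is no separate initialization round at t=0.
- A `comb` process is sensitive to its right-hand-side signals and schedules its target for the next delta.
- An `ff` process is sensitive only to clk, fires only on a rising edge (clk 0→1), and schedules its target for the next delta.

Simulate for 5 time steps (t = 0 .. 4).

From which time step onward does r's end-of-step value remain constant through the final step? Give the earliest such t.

2

[bits: p,r,q,u,clk,v]
t=0: Δ0=101101 Δ1=101111 Δ2=111111 Δ3=110111 Δ4=110011 | 4Δ
t=1: Δ0=110011 Δ1=110001 | 1Δ
t=2: Δ0=110001 Δ1=110011 Δ2=000011 | 2Δ
t=3: Δ0=000011 Δ1=000001 | 1Δ
t=4: Δ0=000001 Δ1=000011 | 1Δ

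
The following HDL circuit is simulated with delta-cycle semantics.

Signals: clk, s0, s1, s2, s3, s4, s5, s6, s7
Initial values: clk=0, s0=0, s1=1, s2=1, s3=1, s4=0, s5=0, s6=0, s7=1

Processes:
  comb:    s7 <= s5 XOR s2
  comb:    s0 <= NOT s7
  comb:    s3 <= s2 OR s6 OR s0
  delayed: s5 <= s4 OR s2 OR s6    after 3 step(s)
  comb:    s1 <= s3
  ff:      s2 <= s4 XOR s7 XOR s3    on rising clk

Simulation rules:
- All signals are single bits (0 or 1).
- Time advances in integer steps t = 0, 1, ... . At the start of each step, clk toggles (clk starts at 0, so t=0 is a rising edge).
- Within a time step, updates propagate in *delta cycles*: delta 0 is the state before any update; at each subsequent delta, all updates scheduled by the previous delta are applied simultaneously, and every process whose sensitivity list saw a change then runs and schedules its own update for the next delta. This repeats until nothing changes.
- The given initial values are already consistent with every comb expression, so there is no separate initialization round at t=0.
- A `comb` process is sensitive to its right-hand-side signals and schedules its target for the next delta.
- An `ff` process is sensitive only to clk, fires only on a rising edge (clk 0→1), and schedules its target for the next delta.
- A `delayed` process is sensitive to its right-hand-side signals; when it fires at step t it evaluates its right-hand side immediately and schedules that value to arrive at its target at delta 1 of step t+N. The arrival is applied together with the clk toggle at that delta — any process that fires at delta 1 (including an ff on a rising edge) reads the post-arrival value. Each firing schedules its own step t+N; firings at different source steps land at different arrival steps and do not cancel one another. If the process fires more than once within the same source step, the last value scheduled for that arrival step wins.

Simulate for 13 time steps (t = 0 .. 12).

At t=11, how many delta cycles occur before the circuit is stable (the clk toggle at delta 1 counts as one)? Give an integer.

3

t0.Δ0 s1=1 s6=0 s7=1 s4=0 s5=0 s2=1 clk=0 s3=1 s0=0
t0.Δ1 s1=1 s6=0 s7=1 s4=0 s5=0 s2=1 clk=1 s3=1 s0=0
t0.Δ2 s1=1 s6=0 s7=1 s4=0 s5=0 s2=0 clk=1 s3=1 s0=0
t0.Δ3 s1=1 s6=0 s7=0 s4=0 s5=0 s2=0 clk=1 s3=0 s0=0
t0.Δ4 s1=0 s6=0 s7=0 s4=0 s5=0 s2=0 clk=1 s3=0 s0=1
t0.Δ5 s1=0 s6=0 s7=0 s4=0 s5=0 s2=0 clk=1 s3=1 s0=1
t0.Δ6 s1=1 s6=0 s7=0 s4=0 s5=0 s2=0 clk=1 s3=1 s0=1
t1.Δ0 s1=1 s6=0 s7=0 s4=0 s5=0 s2=0 clk=1 s3=1 s0=1
t1.Δ1 s1=1 s6=0 s7=0 s4=0 s5=0 s2=0 clk=0 s3=1 s0=1
t2.Δ0 s1=1 s6=0 s7=0 s4=0 s5=0 s2=0 clk=0 s3=1 s0=1
t2.Δ1 s1=1 s6=0 s7=0 s4=0 s5=0 s2=0 clk=1 s3=1 s0=1
t2.Δ2 s1=1 s6=0 s7=0 s4=0 s5=0 s2=1 clk=1 s3=1 s0=1
t2.Δ3 s1=1 s6=0 s7=1 s4=0 s5=0 s2=1 clk=1 s3=1 s0=1
t2.Δ4 s1=1 s6=0 s7=1 s4=0 s5=0 s2=1 clk=1 s3=1 s0=0
t3.Δ0 s1=1 s6=0 s7=1 s4=0 s5=0 s2=1 clk=1 s3=1 s0=0
t3.Δ1 s1=1 s6=0 s7=1 s4=0 s5=0 s2=1 clk=0 s3=1 s0=0
t4.Δ0 s1=1 s6=0 s7=1 s4=0 s5=0 s2=1 clk=0 s3=1 s0=0
t4.Δ1 s1=1 s6=0 s7=1 s4=0 s5=0 s2=1 clk=1 s3=1 s0=0
t4.Δ2 s1=1 s6=0 s7=1 s4=0 s5=0 s2=0 clk=1 s3=1 s0=0
t4.Δ3 s1=1 s6=0 s7=0 s4=0 s5=0 s2=0 clk=1 s3=0 s0=0
t4.Δ4 s1=0 s6=0 s7=0 s4=0 s5=0 s2=0 clk=1 s3=0 s0=1
t4.Δ5 s1=0 s6=0 s7=0 s4=0 s5=0 s2=0 clk=1 s3=1 s0=1
t4.Δ6 s1=1 s6=0 s7=0 s4=0 s5=0 s2=0 clk=1 s3=1 s0=1
t5.Δ0 s1=1 s6=0 s7=0 s4=0 s5=0 s2=0 clk=1 s3=1 s0=1
t5.Δ1 s1=1 s6=0 s7=0 s4=0 s5=1 s2=0 clk=0 s3=1 s0=1
t5.Δ2 s1=1 s6=0 s7=1 s4=0 s5=1 s2=0 clk=0 s3=1 s0=1
t5.Δ3 s1=1 s6=0 s7=1 s4=0 s5=1 s2=0 clk=0 s3=1 s0=0
t5.Δ4 s1=1 s6=0 s7=1 s4=0 s5=1 s2=0 clk=0 s3=0 s0=0
t5.Δ5 s1=0 s6=0 s7=1 s4=0 s5=1 s2=0 clk=0 s3=0 s0=0
t6.Δ0 s1=0 s6=0 s7=1 s4=0 s5=1 s2=0 clk=0 s3=0 s0=0
t6.Δ1 s1=0 s6=0 s7=1 s4=0 s5=1 s2=0 clk=1 s3=0 s0=0
t6.Δ2 s1=0 s6=0 s7=1 s4=0 s5=1 s2=1 clk=1 s3=0 s0=0
t6.Δ3 s1=0 s6=0 s7=0 s4=0 s5=1 s2=1 clk=1 s3=1 s0=0
t6.Δ4 s1=1 s6=0 s7=0 s4=0 s5=1 s2=1 clk=1 s3=1 s0=1
t7.Δ0 s1=1 s6=0 s7=0 s4=0 s5=1 s2=1 clk=1 s3=1 s0=1
t7.Δ1 s1=1 s6=0 s7=0 s4=0 s5=0 s2=1 clk=0 s3=1 s0=1
t7.Δ2 s1=1 s6=0 s7=1 s4=0 s5=0 s2=1 clk=0 s3=1 s0=1
t7.Δ3 s1=1 s6=0 s7=1 s4=0 s5=0 s2=1 clk=0 s3=1 s0=0
t8.Δ0 s1=1 s6=0 s7=1 s4=0 s5=0 s2=1 clk=0 s3=1 s0=0
t8.Δ1 s1=1 s6=0 s7=1 s4=0 s5=0 s2=1 clk=1 s3=1 s0=0
t8.Δ2 s1=1 s6=0 s7=1 s4=0 s5=0 s2=0 clk=1 s3=1 s0=0
t8.Δ3 s1=1 s6=0 s7=0 s4=0 s5=0 s2=0 clk=1 s3=0 s0=0
t8.Δ4 s1=0 s6=0 s7=0 s4=0 s5=0 s2=0 clk=1 s3=0 s0=1
t8.Δ5 s1=0 s6=0 s7=0 s4=0 s5=0 s2=0 clk=1 s3=1 s0=1
t8.Δ6 s1=1 s6=0 s7=0 s4=0 s5=0 s2=0 clk=1 s3=1 s0=1
t9.Δ0 s1=1 s6=0 s7=0 s4=0 s5=0 s2=0 clk=1 s3=1 s0=1
t9.Δ1 s1=1 s6=0 s7=0 s4=0 s5=1 s2=0 clk=0 s3=1 s0=1
t9.Δ2 s1=1 s6=0 s7=1 s4=0 s5=1 s2=0 clk=0 s3=1 s0=1
t9.Δ3 s1=1 s6=0 s7=1 s4=0 s5=1 s2=0 clk=0 s3=1 s0=0
t9.Δ4 s1=1 s6=0 s7=1 s4=0 s5=1 s2=0 clk=0 s3=0 s0=0
t9.Δ5 s1=0 s6=0 s7=1 s4=0 s5=1 s2=0 clk=0 s3=0 s0=0
t10.Δ0 s1=0 s6=0 s7=1 s4=0 s5=1 s2=0 clk=0 s3=0 s0=0
t10.Δ1 s1=0 s6=0 s7=1 s4=0 s5=1 s2=0 clk=1 s3=0 s0=0
t10.Δ2 s1=0 s6=0 s7=1 s4=0 s5=1 s2=1 clk=1 s3=0 s0=0
t10.Δ3 s1=0 s6=0 s7=0 s4=0 s5=1 s2=1 clk=1 s3=1 s0=0
t10.Δ4 s1=1 s6=0 s7=0 s4=0 s5=1 s2=1 clk=1 s3=1 s0=1
t11.Δ0 s1=1 s6=0 s7=0 s4=0 s5=1 s2=1 clk=1 s3=1 s0=1
t11.Δ1 s1=1 s6=0 s7=0 s4=0 s5=0 s2=1 clk=0 s3=1 s0=1
t11.Δ2 s1=1 s6=0 s7=1 s4=0 s5=0 s2=1 clk=0 s3=1 s0=1
t11.Δ3 s1=1 s6=0 s7=1 s4=0 s5=0 s2=1 clk=0 s3=1 s0=0
t12.Δ0 s1=1 s6=0 s7=1 s4=0 s5=0 s2=1 clk=0 s3=1 s0=0
t12.Δ1 s1=1 s6=0 s7=1 s4=0 s5=0 s2=1 clk=1 s3=1 s0=0
t12.Δ2 s1=1 s6=0 s7=1 s4=0 s5=0 s2=0 clk=1 s3=1 s0=0
t12.Δ3 s1=1 s6=0 s7=0 s4=0 s5=0 s2=0 clk=1 s3=0 s0=0
t12.Δ4 s1=0 s6=0 s7=0 s4=0 s5=0 s2=0 clk=1 s3=0 s0=1
t12.Δ5 s1=0 s6=0 s7=0 s4=0 s5=0 s2=0 clk=1 s3=1 s0=1
t12.Δ6 s1=1 s6=0 s7=0 s4=0 s5=0 s2=0 clk=1 s3=1 s0=1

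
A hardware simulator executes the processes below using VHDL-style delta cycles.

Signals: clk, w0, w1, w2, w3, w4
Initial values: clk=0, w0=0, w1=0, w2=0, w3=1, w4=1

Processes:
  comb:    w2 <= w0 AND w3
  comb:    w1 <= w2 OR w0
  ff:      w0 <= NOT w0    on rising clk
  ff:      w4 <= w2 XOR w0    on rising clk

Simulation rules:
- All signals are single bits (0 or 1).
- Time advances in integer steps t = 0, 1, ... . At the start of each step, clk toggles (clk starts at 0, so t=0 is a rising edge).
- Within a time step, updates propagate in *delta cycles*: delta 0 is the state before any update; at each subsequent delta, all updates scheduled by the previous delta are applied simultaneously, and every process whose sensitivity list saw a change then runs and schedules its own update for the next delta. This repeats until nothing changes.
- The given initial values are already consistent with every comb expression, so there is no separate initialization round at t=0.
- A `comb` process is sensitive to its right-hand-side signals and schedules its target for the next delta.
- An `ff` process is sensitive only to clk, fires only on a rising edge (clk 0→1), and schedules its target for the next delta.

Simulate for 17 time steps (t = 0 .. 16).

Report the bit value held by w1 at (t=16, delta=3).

t0.Δ0 clk=0 w2=0 w1=0 w0=0 w3=1 w4=1
t0.Δ1 clk=1 w2=0 w1=0 w0=0 w3=1 w4=1
t0.Δ2 clk=1 w2=0 w1=0 w0=1 w3=1 w4=0
t0.Δ3 clk=1 w2=1 w1=1 w0=1 w3=1 w4=0
t1.Δ0 clk=1 w2=1 w1=1 w0=1 w3=1 w4=0
t1.Δ1 clk=0 w2=1 w1=1 w0=1 w3=1 w4=0
t2.Δ0 clk=0 w2=1 w1=1 w0=1 w3=1 w4=0
t2.Δ1 clk=1 w2=1 w1=1 w0=1 w3=1 w4=0
t2.Δ2 clk=1 w2=1 w1=1 w0=0 w3=1 w4=0
t2.Δ3 clk=1 w2=0 w1=1 w0=0 w3=1 w4=0
t2.Δ4 clk=1 w2=0 w1=0 w0=0 w3=1 w4=0
t3.Δ0 clk=1 w2=0 w1=0 w0=0 w3=1 w4=0
t3.Δ1 clk=0 w2=0 w1=0 w0=0 w3=1 w4=0
t4.Δ0 clk=0 w2=0 w1=0 w0=0 w3=1 w4=0
t4.Δ1 clk=1 w2=0 w1=0 w0=0 w3=1 w4=0
t4.Δ2 clk=1 w2=0 w1=0 w0=1 w3=1 w4=0
t4.Δ3 clk=1 w2=1 w1=1 w0=1 w3=1 w4=0
t5.Δ0 clk=1 w2=1 w1=1 w0=1 w3=1 w4=0
t5.Δ1 clk=0 w2=1 w1=1 w0=1 w3=1 w4=0
t6.Δ0 clk=0 w2=1 w1=1 w0=1 w3=1 w4=0
t6.Δ1 clk=1 w2=1 w1=1 w0=1 w3=1 w4=0
t6.Δ2 clk=1 w2=1 w1=1 w0=0 w3=1 w4=0
t6.Δ3 clk=1 w2=0 w1=1 w0=0 w3=1 w4=0
t6.Δ4 clk=1 w2=0 w1=0 w0=0 w3=1 w4=0
t7.Δ0 clk=1 w2=0 w1=0 w0=0 w3=1 w4=0
t7.Δ1 clk=0 w2=0 w1=0 w0=0 w3=1 w4=0
t8.Δ0 clk=0 w2=0 w1=0 w0=0 w3=1 w4=0
t8.Δ1 clk=1 w2=0 w1=0 w0=0 w3=1 w4=0
t8.Δ2 clk=1 w2=0 w1=0 w0=1 w3=1 w4=0
t8.Δ3 clk=1 w2=1 w1=1 w0=1 w3=1 w4=0
t9.Δ0 clk=1 w2=1 w1=1 w0=1 w3=1 w4=0
t9.Δ1 clk=0 w2=1 w1=1 w0=1 w3=1 w4=0
t10.Δ0 clk=0 w2=1 w1=1 w0=1 w3=1 w4=0
t10.Δ1 clk=1 w2=1 w1=1 w0=1 w3=1 w4=0
t10.Δ2 clk=1 w2=1 w1=1 w0=0 w3=1 w4=0
t10.Δ3 clk=1 w2=0 w1=1 w0=0 w3=1 w4=0
t10.Δ4 clk=1 w2=0 w1=0 w0=0 w3=1 w4=0
t11.Δ0 clk=1 w2=0 w1=0 w0=0 w3=1 w4=0
t11.Δ1 clk=0 w2=0 w1=0 w0=0 w3=1 w4=0
t12.Δ0 clk=0 w2=0 w1=0 w0=0 w3=1 w4=0
t12.Δ1 clk=1 w2=0 w1=0 w0=0 w3=1 w4=0
t12.Δ2 clk=1 w2=0 w1=0 w0=1 w3=1 w4=0
t12.Δ3 clk=1 w2=1 w1=1 w0=1 w3=1 w4=0
t13.Δ0 clk=1 w2=1 w1=1 w0=1 w3=1 w4=0
t13.Δ1 clk=0 w2=1 w1=1 w0=1 w3=1 w4=0
t14.Δ0 clk=0 w2=1 w1=1 w0=1 w3=1 w4=0
t14.Δ1 clk=1 w2=1 w1=1 w0=1 w3=1 w4=0
t14.Δ2 clk=1 w2=1 w1=1 w0=0 w3=1 w4=0
t14.Δ3 clk=1 w2=0 w1=1 w0=0 w3=1 w4=0
t14.Δ4 clk=1 w2=0 w1=0 w0=0 w3=1 w4=0
t15.Δ0 clk=1 w2=0 w1=0 w0=0 w3=1 w4=0
t15.Δ1 clk=0 w2=0 w1=0 w0=0 w3=1 w4=0
t16.Δ0 clk=0 w2=0 w1=0 w0=0 w3=1 w4=0
t16.Δ1 clk=1 w2=0 w1=0 w0=0 w3=1 w4=0
t16.Δ2 clk=1 w2=0 w1=0 w0=1 w3=1 w4=0
t16.Δ3 clk=1 w2=1 w1=1 w0=1 w3=1 w4=0

1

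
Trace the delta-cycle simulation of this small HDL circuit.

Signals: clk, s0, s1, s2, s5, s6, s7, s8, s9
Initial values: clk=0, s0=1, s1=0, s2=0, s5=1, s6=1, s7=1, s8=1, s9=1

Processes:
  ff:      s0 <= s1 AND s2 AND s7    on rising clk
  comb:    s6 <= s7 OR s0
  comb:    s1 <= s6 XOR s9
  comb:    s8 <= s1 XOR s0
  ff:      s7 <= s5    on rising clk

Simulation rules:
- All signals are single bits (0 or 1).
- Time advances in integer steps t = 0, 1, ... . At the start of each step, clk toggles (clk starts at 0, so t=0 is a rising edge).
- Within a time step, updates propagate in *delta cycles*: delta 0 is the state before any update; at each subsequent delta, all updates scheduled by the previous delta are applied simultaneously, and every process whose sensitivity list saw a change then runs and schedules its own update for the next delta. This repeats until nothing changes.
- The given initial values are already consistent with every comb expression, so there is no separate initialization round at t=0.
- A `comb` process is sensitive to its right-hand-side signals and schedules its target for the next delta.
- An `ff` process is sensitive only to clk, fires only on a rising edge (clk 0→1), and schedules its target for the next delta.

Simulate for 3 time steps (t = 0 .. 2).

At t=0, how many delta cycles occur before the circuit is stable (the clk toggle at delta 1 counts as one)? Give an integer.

3

t0.Δ0 s0=1 s2=0 s9=1 s8=1 s1=0 s5=1 clk=0 s7=1 s6=1
t0.Δ1 s0=1 s2=0 s9=1 s8=1 s1=0 s5=1 clk=1 s7=1 s6=1
t0.Δ2 s0=0 s2=0 s9=1 s8=1 s1=0 s5=1 clk=1 s7=1 s6=1
t0.Δ3 s0=0 s2=0 s9=1 s8=0 s1=0 s5=1 clk=1 s7=1 s6=1
t1.Δ0 s0=0 s2=0 s9=1 s8=0 s1=0 s5=1 clk=1 s7=1 s6=1
t1.Δ1 s0=0 s2=0 s9=1 s8=0 s1=0 s5=1 clk=0 s7=1 s6=1
t2.Δ0 s0=0 s2=0 s9=1 s8=0 s1=0 s5=1 clk=0 s7=1 s6=1
t2.Δ1 s0=0 s2=0 s9=1 s8=0 s1=0 s5=1 clk=1 s7=1 s6=1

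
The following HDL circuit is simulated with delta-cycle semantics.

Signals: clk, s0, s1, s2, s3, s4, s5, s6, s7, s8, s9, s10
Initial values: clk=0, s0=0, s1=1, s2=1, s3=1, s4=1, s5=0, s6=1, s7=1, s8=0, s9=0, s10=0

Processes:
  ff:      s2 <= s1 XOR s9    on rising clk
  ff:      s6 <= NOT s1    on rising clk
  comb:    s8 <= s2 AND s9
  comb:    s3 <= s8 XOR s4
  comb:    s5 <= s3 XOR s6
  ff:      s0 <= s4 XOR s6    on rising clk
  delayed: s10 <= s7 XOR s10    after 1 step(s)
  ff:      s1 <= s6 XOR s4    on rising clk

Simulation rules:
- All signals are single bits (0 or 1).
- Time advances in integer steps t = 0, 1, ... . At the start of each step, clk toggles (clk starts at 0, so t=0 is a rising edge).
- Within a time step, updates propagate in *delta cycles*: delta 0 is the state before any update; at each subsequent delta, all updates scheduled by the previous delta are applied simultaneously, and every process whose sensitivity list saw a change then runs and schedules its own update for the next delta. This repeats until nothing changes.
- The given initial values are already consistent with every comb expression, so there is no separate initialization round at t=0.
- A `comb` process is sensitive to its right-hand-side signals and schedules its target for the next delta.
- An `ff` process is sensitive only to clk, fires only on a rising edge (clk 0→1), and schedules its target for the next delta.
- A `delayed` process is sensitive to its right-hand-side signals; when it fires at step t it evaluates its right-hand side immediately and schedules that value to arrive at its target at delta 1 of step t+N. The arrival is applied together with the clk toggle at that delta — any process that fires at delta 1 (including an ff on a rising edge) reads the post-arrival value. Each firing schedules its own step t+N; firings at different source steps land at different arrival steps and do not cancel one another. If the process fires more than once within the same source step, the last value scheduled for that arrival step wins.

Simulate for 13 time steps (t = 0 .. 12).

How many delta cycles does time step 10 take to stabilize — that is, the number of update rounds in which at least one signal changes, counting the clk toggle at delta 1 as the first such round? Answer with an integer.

3

t=0 Δ0: clk=0 s5=0 s10=0 s9=0 s7=1 s4=1 s2=1 s0=0 s8=0 s3=1 s1=1 s6=1
  Δ1: clk:0→1
  Δ2: s1:1→0, s6:1→0
  Δ3: s5:0→1
  (3Δ to stable)
t=1 Δ0: clk=1 s5=1 s10=0 s9=0 s7=1 s4=1 s2=1 s0=0 s8=0 s3=1 s1=0 s6=0
  Δ1: clk:1→0
  (1Δ to stable)
t=2 Δ0: clk=0 s5=1 s10=0 s9=0 s7=1 s4=1 s2=1 s0=0 s8=0 s3=1 s1=0 s6=0
  Δ1: clk:0→1
  Δ2: s2:1→0, s0:0→1, s1:0→1, s6:0→1
  Δ3: s5:1→0
  (3Δ to stable)
t=3 Δ0: clk=1 s5=0 s10=0 s9=0 s7=1 s4=1 s2=0 s0=1 s8=0 s3=1 s1=1 s6=1
  Δ1: clk:1→0
  (1Δ to stable)
t=4 Δ0: clk=0 s5=0 s10=0 s9=0 s7=1 s4=1 s2=0 s0=1 s8=0 s3=1 s1=1 s6=1
  Δ1: clk:0→1
  Δ2: s2:0→1, s0:1→0, s1:1→0, s6:1→0
  Δ3: s5:0→1
  (3Δ to stable)
t=5 Δ0: clk=1 s5=1 s10=0 s9=0 s7=1 s4=1 s2=1 s0=0 s8=0 s3=1 s1=0 s6=0
  Δ1: clk:1→0
  (1Δ to stable)
t=6 Δ0: clk=0 s5=1 s10=0 s9=0 s7=1 s4=1 s2=1 s0=0 s8=0 s3=1 s1=0 s6=0
  Δ1: clk:0→1
  Δ2: s2:1→0, s0:0→1, s1:0→1, s6:0→1
  Δ3: s5:1→0
  (3Δ to stable)
t=7 Δ0: clk=1 s5=0 s10=0 s9=0 s7=1 s4=1 s2=0 s0=1 s8=0 s3=1 s1=1 s6=1
  Δ1: clk:1→0
  (1Δ to stable)
t=8 Δ0: clk=0 s5=0 s10=0 s9=0 s7=1 s4=1 s2=0 s0=1 s8=0 s3=1 s1=1 s6=1
  Δ1: clk:0→1
  Δ2: s2:0→1, s0:1→0, s1:1→0, s6:1→0
  Δ3: s5:0→1
  (3Δ to stable)
t=9 Δ0: clk=1 s5=1 s10=0 s9=0 s7=1 s4=1 s2=1 s0=0 s8=0 s3=1 s1=0 s6=0
  Δ1: clk:1→0
  (1Δ to stable)
t=10 Δ0: clk=0 s5=1 s10=0 s9=0 s7=1 s4=1 s2=1 s0=0 s8=0 s3=1 s1=0 s6=0
  Δ1: clk:0→1
  Δ2: s2:1→0, s0:0→1, s1:0→1, s6:0→1
  Δ3: s5:1→0
  (3Δ to stable)
t=11 Δ0: clk=1 s5=0 s10=0 s9=0 s7=1 s4=1 s2=0 s0=1 s8=0 s3=1 s1=1 s6=1
  Δ1: clk:1→0
  (1Δ to stable)
t=12 Δ0: clk=0 s5=0 s10=0 s9=0 s7=1 s4=1 s2=0 s0=1 s8=0 s3=1 s1=1 s6=1
  Δ1: clk:0→1
  Δ2: s2:0→1, s0:1→0, s1:1→0, s6:1→0
  Δ3: s5:0→1
  (3Δ to stable)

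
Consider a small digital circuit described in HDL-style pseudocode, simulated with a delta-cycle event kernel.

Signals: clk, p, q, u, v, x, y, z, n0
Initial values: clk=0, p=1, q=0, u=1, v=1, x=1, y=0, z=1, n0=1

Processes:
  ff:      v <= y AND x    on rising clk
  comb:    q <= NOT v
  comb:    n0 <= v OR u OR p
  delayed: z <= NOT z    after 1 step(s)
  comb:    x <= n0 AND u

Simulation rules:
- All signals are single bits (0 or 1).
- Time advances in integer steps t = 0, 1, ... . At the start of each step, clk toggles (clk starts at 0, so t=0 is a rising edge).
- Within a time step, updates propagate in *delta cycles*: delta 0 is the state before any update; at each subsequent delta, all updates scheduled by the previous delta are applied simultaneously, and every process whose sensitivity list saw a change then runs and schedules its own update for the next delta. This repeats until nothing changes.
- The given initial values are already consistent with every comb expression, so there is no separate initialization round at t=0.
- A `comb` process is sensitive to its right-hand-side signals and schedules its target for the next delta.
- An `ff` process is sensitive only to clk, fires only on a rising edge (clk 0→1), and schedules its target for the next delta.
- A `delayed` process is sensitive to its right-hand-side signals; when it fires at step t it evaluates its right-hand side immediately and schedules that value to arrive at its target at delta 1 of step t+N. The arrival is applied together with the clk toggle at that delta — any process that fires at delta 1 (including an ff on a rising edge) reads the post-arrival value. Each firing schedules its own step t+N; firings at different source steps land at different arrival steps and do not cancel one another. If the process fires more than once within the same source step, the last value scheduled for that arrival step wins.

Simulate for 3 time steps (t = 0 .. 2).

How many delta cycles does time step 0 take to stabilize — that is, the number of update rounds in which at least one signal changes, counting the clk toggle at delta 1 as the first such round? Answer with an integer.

t=0 Δ0: z=1 p=1 y=0 q=0 x=1 u=1 v=1 n0=1 clk=0
  Δ1: clk:0→1
  Δ2: v:1→0
  Δ3: q:0→1
  (3Δ to stable)
t=1 Δ0: z=1 p=1 y=0 q=1 x=1 u=1 v=0 n0=1 clk=1
  Δ1: clk:1→0
  (1Δ to stable)
t=2 Δ0: z=1 p=1 y=0 q=1 x=1 u=1 v=0 n0=1 clk=0
  Δ1: clk:0→1
  (1Δ to stable)

3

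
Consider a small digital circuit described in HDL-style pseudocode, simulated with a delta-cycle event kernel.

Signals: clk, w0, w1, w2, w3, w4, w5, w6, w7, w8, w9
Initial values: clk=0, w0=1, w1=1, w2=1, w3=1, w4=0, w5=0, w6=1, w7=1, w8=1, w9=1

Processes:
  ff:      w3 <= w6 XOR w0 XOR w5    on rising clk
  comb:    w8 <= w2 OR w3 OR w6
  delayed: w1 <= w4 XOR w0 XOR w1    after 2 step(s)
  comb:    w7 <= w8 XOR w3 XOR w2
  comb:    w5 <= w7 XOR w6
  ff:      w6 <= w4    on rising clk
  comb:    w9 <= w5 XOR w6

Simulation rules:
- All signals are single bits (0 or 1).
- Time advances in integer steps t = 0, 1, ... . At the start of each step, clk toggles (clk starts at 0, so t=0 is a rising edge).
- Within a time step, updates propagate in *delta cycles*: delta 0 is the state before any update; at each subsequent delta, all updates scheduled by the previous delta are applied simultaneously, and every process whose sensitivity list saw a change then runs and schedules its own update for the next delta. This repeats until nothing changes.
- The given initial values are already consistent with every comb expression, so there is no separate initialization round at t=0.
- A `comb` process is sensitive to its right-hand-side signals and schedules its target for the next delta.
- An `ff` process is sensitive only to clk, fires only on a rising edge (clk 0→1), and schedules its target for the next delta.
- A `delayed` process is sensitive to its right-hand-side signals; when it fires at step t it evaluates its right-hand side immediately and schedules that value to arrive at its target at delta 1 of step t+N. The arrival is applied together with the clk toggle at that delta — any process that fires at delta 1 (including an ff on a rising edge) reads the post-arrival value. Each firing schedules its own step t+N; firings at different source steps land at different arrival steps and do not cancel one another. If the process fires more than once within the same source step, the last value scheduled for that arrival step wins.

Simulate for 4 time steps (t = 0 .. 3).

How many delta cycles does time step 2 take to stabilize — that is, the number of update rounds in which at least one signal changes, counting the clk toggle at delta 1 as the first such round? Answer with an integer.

5

[bits: w4,w3,w5,w1,w9,w8,clk,w6,w7,w0,w2]
t=0: Δ0=01011101111 Δ1=01011111111 Δ2=00011110111 Δ3=00110110011 Δ4=00011110011 Δ5=00010110011 | 5Δ
t=1: Δ0=00010110011 Δ1=00010100011 | 1Δ
t=2: Δ0=00010100011 Δ1=00010110011 Δ2=01010110011 Δ3=01010110111 Δ4=01110110111 Δ5=01111110111 | 5Δ
t=3: Δ0=01111110111 Δ1=01111100111 | 1Δ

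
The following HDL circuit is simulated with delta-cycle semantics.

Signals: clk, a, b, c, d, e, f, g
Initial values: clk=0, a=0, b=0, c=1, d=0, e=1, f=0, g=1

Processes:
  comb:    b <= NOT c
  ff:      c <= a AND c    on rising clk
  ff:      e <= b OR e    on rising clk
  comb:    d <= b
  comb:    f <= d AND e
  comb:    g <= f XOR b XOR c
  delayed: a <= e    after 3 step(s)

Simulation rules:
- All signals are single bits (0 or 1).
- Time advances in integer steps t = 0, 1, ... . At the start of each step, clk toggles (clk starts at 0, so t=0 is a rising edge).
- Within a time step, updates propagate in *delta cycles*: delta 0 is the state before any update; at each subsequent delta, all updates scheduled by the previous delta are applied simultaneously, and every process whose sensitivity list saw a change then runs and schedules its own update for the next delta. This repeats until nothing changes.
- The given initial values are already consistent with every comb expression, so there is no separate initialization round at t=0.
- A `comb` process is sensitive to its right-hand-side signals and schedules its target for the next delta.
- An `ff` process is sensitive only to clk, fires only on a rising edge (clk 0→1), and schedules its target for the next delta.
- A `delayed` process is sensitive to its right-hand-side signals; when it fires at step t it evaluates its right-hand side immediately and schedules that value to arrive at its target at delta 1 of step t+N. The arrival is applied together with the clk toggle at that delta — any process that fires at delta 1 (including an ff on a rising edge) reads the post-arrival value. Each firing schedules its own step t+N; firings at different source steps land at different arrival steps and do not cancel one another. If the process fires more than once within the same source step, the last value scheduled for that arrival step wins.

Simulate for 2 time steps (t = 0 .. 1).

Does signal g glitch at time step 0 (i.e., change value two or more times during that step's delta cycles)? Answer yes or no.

t0.Δ0 f=0 clk=0 a=0 d=0 e=1 c=1 b=0 g=1
t0.Δ1 f=0 clk=1 a=0 d=0 e=1 c=1 b=0 g=1
t0.Δ2 f=0 clk=1 a=0 d=0 e=1 c=0 b=0 g=1
t0.Δ3 f=0 clk=1 a=0 d=0 e=1 c=0 b=1 g=0
t0.Δ4 f=0 clk=1 a=0 d=1 e=1 c=0 b=1 g=1
t0.Δ5 f=1 clk=1 a=0 d=1 e=1 c=0 b=1 g=1
t0.Δ6 f=1 clk=1 a=0 d=1 e=1 c=0 b=1 g=0
t1.Δ0 f=1 clk=1 a=0 d=1 e=1 c=0 b=1 g=0
t1.Δ1 f=1 clk=0 a=0 d=1 e=1 c=0 b=1 g=0

yes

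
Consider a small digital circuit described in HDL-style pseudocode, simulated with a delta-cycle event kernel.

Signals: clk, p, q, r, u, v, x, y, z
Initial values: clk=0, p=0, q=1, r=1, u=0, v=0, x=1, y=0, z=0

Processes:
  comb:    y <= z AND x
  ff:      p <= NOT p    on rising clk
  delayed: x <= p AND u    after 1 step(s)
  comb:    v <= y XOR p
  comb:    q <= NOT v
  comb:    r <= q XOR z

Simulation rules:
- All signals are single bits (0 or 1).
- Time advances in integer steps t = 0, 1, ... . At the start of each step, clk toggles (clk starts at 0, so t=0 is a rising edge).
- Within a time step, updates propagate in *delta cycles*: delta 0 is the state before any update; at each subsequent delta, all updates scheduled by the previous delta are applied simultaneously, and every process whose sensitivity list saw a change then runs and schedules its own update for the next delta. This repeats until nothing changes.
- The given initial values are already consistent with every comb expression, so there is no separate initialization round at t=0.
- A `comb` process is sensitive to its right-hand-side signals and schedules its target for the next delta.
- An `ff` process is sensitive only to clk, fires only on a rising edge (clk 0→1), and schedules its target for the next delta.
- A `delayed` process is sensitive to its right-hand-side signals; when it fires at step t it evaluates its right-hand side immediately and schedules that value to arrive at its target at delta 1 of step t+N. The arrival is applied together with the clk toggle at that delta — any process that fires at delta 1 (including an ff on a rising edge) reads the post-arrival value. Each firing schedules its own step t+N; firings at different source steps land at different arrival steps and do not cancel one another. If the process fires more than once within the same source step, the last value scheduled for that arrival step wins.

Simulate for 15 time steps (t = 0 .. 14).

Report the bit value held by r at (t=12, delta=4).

t0.Δ0 u=0 y=0 q=1 clk=0 v=0 z=0 p=0 r=1 x=1
t0.Δ1 u=0 y=0 q=1 clk=1 v=0 z=0 p=0 r=1 x=1
t0.Δ2 u=0 y=0 q=1 clk=1 v=0 z=0 p=1 r=1 x=1
t0.Δ3 u=0 y=0 q=1 clk=1 v=1 z=0 p=1 r=1 x=1
t0.Δ4 u=0 y=0 q=0 clk=1 v=1 z=0 p=1 r=1 x=1
t0.Δ5 u=0 y=0 q=0 clk=1 v=1 z=0 p=1 r=0 x=1
t1.Δ0 u=0 y=0 q=0 clk=1 v=1 z=0 p=1 r=0 x=1
t1.Δ1 u=0 y=0 q=0 clk=0 v=1 z=0 p=1 r=0 x=0
t2.Δ0 u=0 y=0 q=0 clk=0 v=1 z=0 p=1 r=0 x=0
t2.Δ1 u=0 y=0 q=0 clk=1 v=1 z=0 p=1 r=0 x=0
t2.Δ2 u=0 y=0 q=0 clk=1 v=1 z=0 p=0 r=0 x=0
t2.Δ3 u=0 y=0 q=0 clk=1 v=0 z=0 p=0 r=0 x=0
t2.Δ4 u=0 y=0 q=1 clk=1 v=0 z=0 p=0 r=0 x=0
t2.Δ5 u=0 y=0 q=1 clk=1 v=0 z=0 p=0 r=1 x=0
t3.Δ0 u=0 y=0 q=1 clk=1 v=0 z=0 p=0 r=1 x=0
t3.Δ1 u=0 y=0 q=1 clk=0 v=0 z=0 p=0 r=1 x=0
t4.Δ0 u=0 y=0 q=1 clk=0 v=0 z=0 p=0 r=1 x=0
t4.Δ1 u=0 y=0 q=1 clk=1 v=0 z=0 p=0 r=1 x=0
t4.Δ2 u=0 y=0 q=1 clk=1 v=0 z=0 p=1 r=1 x=0
t4.Δ3 u=0 y=0 q=1 clk=1 v=1 z=0 p=1 r=1 x=0
t4.Δ4 u=0 y=0 q=0 clk=1 v=1 z=0 p=1 r=1 x=0
t4.Δ5 u=0 y=0 q=0 clk=1 v=1 z=0 p=1 r=0 x=0
t5.Δ0 u=0 y=0 q=0 clk=1 v=1 z=0 p=1 r=0 x=0
t5.Δ1 u=0 y=0 q=0 clk=0 v=1 z=0 p=1 r=0 x=0
t6.Δ0 u=0 y=0 q=0 clk=0 v=1 z=0 p=1 r=0 x=0
t6.Δ1 u=0 y=0 q=0 clk=1 v=1 z=0 p=1 r=0 x=0
t6.Δ2 u=0 y=0 q=0 clk=1 v=1 z=0 p=0 r=0 x=0
t6.Δ3 u=0 y=0 q=0 clk=1 v=0 z=0 p=0 r=0 x=0
t6.Δ4 u=0 y=0 q=1 clk=1 v=0 z=0 p=0 r=0 x=0
t6.Δ5 u=0 y=0 q=1 clk=1 v=0 z=0 p=0 r=1 x=0
t7.Δ0 u=0 y=0 q=1 clk=1 v=0 z=0 p=0 r=1 x=0
t7.Δ1 u=0 y=0 q=1 clk=0 v=0 z=0 p=0 r=1 x=0
t8.Δ0 u=0 y=0 q=1 clk=0 v=0 z=0 p=0 r=1 x=0
t8.Δ1 u=0 y=0 q=1 clk=1 v=0 z=0 p=0 r=1 x=0
t8.Δ2 u=0 y=0 q=1 clk=1 v=0 z=0 p=1 r=1 x=0
t8.Δ3 u=0 y=0 q=1 clk=1 v=1 z=0 p=1 r=1 x=0
t8.Δ4 u=0 y=0 q=0 clk=1 v=1 z=0 p=1 r=1 x=0
t8.Δ5 u=0 y=0 q=0 clk=1 v=1 z=0 p=1 r=0 x=0
t9.Δ0 u=0 y=0 q=0 clk=1 v=1 z=0 p=1 r=0 x=0
t9.Δ1 u=0 y=0 q=0 clk=0 v=1 z=0 p=1 r=0 x=0
t10.Δ0 u=0 y=0 q=0 clk=0 v=1 z=0 p=1 r=0 x=0
t10.Δ1 u=0 y=0 q=0 clk=1 v=1 z=0 p=1 r=0 x=0
t10.Δ2 u=0 y=0 q=0 clk=1 v=1 z=0 p=0 r=0 x=0
t10.Δ3 u=0 y=0 q=0 clk=1 v=0 z=0 p=0 r=0 x=0
t10.Δ4 u=0 y=0 q=1 clk=1 v=0 z=0 p=0 r=0 x=0
t10.Δ5 u=0 y=0 q=1 clk=1 v=0 z=0 p=0 r=1 x=0
t11.Δ0 u=0 y=0 q=1 clk=1 v=0 z=0 p=0 r=1 x=0
t11.Δ1 u=0 y=0 q=1 clk=0 v=0 z=0 p=0 r=1 x=0
t12.Δ0 u=0 y=0 q=1 clk=0 v=0 z=0 p=0 r=1 x=0
t12.Δ1 u=0 y=0 q=1 clk=1 v=0 z=0 p=0 r=1 x=0
t12.Δ2 u=0 y=0 q=1 clk=1 v=0 z=0 p=1 r=1 x=0
t12.Δ3 u=0 y=0 q=1 clk=1 v=1 z=0 p=1 r=1 x=0
t12.Δ4 u=0 y=0 q=0 clk=1 v=1 z=0 p=1 r=1 x=0
t12.Δ5 u=0 y=0 q=0 clk=1 v=1 z=0 p=1 r=0 x=0
t13.Δ0 u=0 y=0 q=0 clk=1 v=1 z=0 p=1 r=0 x=0
t13.Δ1 u=0 y=0 q=0 clk=0 v=1 z=0 p=1 r=0 x=0
t14.Δ0 u=0 y=0 q=0 clk=0 v=1 z=0 p=1 r=0 x=0
t14.Δ1 u=0 y=0 q=0 clk=1 v=1 z=0 p=1 r=0 x=0
t14.Δ2 u=0 y=0 q=0 clk=1 v=1 z=0 p=0 r=0 x=0
t14.Δ3 u=0 y=0 q=0 clk=1 v=0 z=0 p=0 r=0 x=0
t14.Δ4 u=0 y=0 q=1 clk=1 v=0 z=0 p=0 r=0 x=0
t14.Δ5 u=0 y=0 q=1 clk=1 v=0 z=0 p=0 r=1 x=0

1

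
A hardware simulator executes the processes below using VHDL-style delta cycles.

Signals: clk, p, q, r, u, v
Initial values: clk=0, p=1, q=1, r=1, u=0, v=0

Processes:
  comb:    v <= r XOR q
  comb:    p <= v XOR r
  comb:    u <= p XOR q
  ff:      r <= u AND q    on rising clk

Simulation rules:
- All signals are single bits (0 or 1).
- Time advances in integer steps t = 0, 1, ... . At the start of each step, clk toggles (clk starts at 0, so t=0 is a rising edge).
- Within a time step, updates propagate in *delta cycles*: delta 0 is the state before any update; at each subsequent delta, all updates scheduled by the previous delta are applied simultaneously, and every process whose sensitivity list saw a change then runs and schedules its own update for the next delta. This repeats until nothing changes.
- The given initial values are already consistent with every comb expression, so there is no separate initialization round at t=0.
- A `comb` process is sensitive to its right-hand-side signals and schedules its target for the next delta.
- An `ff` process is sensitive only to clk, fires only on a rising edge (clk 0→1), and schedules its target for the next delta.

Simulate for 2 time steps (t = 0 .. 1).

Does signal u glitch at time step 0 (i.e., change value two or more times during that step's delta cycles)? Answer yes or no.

yes

[bits: p,q,u,v,clk,r]
t=0: Δ0=110001 Δ1=110011 Δ2=110010 Δ3=010110 Δ4=111110 Δ5=110110 | 5Δ
t=1: Δ0=110110 Δ1=110100 | 1Δ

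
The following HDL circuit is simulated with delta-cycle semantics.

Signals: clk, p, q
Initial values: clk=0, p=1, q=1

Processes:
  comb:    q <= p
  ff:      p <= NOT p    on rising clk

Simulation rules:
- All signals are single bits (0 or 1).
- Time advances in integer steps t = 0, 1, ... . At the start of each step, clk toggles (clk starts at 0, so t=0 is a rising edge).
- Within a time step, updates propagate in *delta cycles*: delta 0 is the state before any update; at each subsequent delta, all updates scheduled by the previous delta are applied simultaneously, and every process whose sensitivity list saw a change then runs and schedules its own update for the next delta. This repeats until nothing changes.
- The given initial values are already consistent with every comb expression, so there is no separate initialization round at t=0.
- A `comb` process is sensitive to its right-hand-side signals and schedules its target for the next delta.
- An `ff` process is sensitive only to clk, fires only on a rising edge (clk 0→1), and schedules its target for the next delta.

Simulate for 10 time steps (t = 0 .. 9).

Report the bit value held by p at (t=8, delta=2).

t=0 Δ0: p=1 q=1 clk=0
  Δ1: clk:0→1
  Δ2: p:1→0
  Δ3: q:1→0
  (3Δ to stable)
t=1 Δ0: p=0 q=0 clk=1
  Δ1: clk:1→0
  (1Δ to stable)
t=2 Δ0: p=0 q=0 clk=0
  Δ1: clk:0→1
  Δ2: p:0→1
  Δ3: q:0→1
  (3Δ to stable)
t=3 Δ0: p=1 q=1 clk=1
  Δ1: clk:1→0
  (1Δ to stable)
t=4 Δ0: p=1 q=1 clk=0
  Δ1: clk:0→1
  Δ2: p:1→0
  Δ3: q:1→0
  (3Δ to stable)
t=5 Δ0: p=0 q=0 clk=1
  Δ1: clk:1→0
  (1Δ to stable)
t=6 Δ0: p=0 q=0 clk=0
  Δ1: clk:0→1
  Δ2: p:0→1
  Δ3: q:0→1
  (3Δ to stable)
t=7 Δ0: p=1 q=1 clk=1
  Δ1: clk:1→0
  (1Δ to stable)
t=8 Δ0: p=1 q=1 clk=0
  Δ1: clk:0→1
  Δ2: p:1→0
  Δ3: q:1→0
  (3Δ to stable)
t=9 Δ0: p=0 q=0 clk=1
  Δ1: clk:1→0
  (1Δ to stable)

0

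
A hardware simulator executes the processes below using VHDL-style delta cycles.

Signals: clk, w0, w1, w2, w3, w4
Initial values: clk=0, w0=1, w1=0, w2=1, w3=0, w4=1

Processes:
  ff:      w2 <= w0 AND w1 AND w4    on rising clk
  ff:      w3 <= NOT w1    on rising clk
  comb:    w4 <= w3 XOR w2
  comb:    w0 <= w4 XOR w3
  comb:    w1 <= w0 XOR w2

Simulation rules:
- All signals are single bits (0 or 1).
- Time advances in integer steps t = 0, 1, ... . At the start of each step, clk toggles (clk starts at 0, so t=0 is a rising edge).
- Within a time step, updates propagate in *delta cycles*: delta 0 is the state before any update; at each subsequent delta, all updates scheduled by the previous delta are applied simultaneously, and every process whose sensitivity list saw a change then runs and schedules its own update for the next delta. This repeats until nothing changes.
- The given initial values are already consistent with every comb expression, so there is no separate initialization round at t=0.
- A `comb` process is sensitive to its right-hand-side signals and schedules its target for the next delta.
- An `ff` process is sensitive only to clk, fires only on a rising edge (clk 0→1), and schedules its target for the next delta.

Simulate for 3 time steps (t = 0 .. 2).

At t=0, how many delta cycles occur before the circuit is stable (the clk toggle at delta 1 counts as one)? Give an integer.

[bits: clk,w1,w4,w3,w2,w0]
t=0: Δ0=001011 Δ1=101011 Δ2=101101 Δ3=111100 Δ4=101100 | 4Δ
t=1: Δ0=101100 Δ1=001100 | 1Δ
t=2: Δ0=001100 Δ1=101100 | 1Δ

4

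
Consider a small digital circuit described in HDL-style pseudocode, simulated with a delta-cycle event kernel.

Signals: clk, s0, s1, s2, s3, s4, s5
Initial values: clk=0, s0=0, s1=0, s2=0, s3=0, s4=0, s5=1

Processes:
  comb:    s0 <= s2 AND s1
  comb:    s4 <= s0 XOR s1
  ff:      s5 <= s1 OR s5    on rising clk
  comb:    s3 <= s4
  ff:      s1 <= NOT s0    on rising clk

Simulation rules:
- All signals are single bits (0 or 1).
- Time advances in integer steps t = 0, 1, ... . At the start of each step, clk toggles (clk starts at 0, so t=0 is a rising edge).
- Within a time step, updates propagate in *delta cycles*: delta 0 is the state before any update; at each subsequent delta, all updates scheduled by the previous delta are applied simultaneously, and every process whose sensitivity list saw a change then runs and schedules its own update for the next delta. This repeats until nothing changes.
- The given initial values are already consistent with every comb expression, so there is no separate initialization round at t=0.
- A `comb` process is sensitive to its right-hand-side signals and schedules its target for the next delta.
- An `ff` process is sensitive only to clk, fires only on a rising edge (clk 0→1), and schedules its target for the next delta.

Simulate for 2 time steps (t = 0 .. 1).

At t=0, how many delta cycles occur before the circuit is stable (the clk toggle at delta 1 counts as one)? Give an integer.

4

t0.Δ0 s0=0 s1=0 s2=0 s4=0 s5=1 clk=0 s3=0
t0.Δ1 s0=0 s1=0 s2=0 s4=0 s5=1 clk=1 s3=0
t0.Δ2 s0=0 s1=1 s2=0 s4=0 s5=1 clk=1 s3=0
t0.Δ3 s0=0 s1=1 s2=0 s4=1 s5=1 clk=1 s3=0
t0.Δ4 s0=0 s1=1 s2=0 s4=1 s5=1 clk=1 s3=1
t1.Δ0 s0=0 s1=1 s2=0 s4=1 s5=1 clk=1 s3=1
t1.Δ1 s0=0 s1=1 s2=0 s4=1 s5=1 clk=0 s3=1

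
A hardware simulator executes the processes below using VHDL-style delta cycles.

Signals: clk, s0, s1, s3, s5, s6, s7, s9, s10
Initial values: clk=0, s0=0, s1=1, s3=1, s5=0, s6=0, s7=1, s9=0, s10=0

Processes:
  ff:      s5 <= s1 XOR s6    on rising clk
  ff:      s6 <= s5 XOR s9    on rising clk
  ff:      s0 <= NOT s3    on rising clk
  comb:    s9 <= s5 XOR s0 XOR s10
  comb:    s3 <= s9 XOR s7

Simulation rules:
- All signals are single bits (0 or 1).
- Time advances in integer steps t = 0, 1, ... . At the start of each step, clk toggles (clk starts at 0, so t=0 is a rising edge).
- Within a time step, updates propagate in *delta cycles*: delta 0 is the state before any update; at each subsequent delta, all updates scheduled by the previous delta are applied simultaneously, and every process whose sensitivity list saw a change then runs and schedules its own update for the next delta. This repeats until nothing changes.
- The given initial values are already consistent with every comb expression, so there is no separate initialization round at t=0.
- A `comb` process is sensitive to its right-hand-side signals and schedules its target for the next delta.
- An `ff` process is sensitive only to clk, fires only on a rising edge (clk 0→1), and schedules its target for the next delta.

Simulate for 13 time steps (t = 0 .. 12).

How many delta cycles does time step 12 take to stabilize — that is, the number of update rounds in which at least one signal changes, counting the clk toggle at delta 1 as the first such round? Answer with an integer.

2

t=0 Δ0: s3=1 s7=1 s1=1 s6=0 s0=0 clk=0 s9=0 s10=0 s5=0
  Δ1: clk:0→1
  Δ2: s5:0→1
  Δ3: s9:0→1
  Δ4: s3:1→0
  (4Δ to stable)
t=1 Δ0: s3=0 s7=1 s1=1 s6=0 s0=0 clk=1 s9=1 s10=0 s5=1
  Δ1: clk:1→0
  (1Δ to stable)
t=2 Δ0: s3=0 s7=1 s1=1 s6=0 s0=0 clk=0 s9=1 s10=0 s5=1
  Δ1: clk:0→1
  Δ2: s0:0→1
  Δ3: s9:1→0
  Δ4: s3:0→1
  (4Δ to stable)
t=3 Δ0: s3=1 s7=1 s1=1 s6=0 s0=1 clk=1 s9=0 s10=0 s5=1
  Δ1: clk:1→0
  (1Δ to stable)
t=4 Δ0: s3=1 s7=1 s1=1 s6=0 s0=1 clk=0 s9=0 s10=0 s5=1
  Δ1: clk:0→1
  Δ2: s6:0→1, s0:1→0
  Δ3: s9:0→1
  Δ4: s3:1→0
  (4Δ to stable)
t=5 Δ0: s3=0 s7=1 s1=1 s6=1 s0=0 clk=1 s9=1 s10=0 s5=1
  Δ1: clk:1→0
  (1Δ to stable)
t=6 Δ0: s3=0 s7=1 s1=1 s6=1 s0=0 clk=0 s9=1 s10=0 s5=1
  Δ1: clk:0→1
  Δ2: s6:1→0, s0:0→1, s5:1→0
  (2Δ to stable)
t=7 Δ0: s3=0 s7=1 s1=1 s6=0 s0=1 clk=1 s9=1 s10=0 s5=0
  Δ1: clk:1→0
  (1Δ to stable)
t=8 Δ0: s3=0 s7=1 s1=1 s6=0 s0=1 clk=0 s9=1 s10=0 s5=0
  Δ1: clk:0→1
  Δ2: s6:0→1, s5:0→1
  Δ3: s9:1→0
  Δ4: s3:0→1
  (4Δ to stable)
t=9 Δ0: s3=1 s7=1 s1=1 s6=1 s0=1 clk=1 s9=0 s10=0 s5=1
  Δ1: clk:1→0
  (1Δ to stable)
t=10 Δ0: s3=1 s7=1 s1=1 s6=1 s0=1 clk=0 s9=0 s10=0 s5=1
  Δ1: clk:0→1
  Δ2: s0:1→0, s5:1→0
  (2Δ to stable)
t=11 Δ0: s3=1 s7=1 s1=1 s6=1 s0=0 clk=1 s9=0 s10=0 s5=0
  Δ1: clk:1→0
  (1Δ to stable)
t=12 Δ0: s3=1 s7=1 s1=1 s6=1 s0=0 clk=0 s9=0 s10=0 s5=0
  Δ1: clk:0→1
  Δ2: s6:1→0
  (2Δ to stable)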